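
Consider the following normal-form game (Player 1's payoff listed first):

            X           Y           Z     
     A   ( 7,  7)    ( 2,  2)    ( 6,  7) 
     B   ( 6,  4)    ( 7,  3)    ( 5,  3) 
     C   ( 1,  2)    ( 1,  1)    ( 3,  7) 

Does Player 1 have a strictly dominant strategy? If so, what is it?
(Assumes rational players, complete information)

No strictly dominant strategy exists for Player 1

Work:
A strategy strictly dominates another if it gives a strictly higher payoff against every opponent action. Compare each pair of P1's strategies column-by-column:
  A vs B: [7 vs 6, 2 vs 7, 6 vs 5] → A does not strictly dominate B (column Y: 2 ≤ 7)
  A vs C: [7 vs 1, 2 vs 1, 6 vs 3] → A strictly dominates C
  B vs A: [6 vs 7, 7 vs 2, 5 vs 6] → B does not strictly dominate A (column X: 6 ≤ 7)
  B vs C: [6 vs 1, 7 vs 1, 5 vs 3] → B strictly dominates C
  C vs A: [1 vs 7, 1 vs 2, 3 vs 6] → C does not strictly dominate A (column X: 1 ≤ 7)
  C vs B: [1 vs 6, 1 vs 7, 3 vs 5] → C does not strictly dominate B (column X: 1 ≤ 6)
No single strategy strictly dominates all others → no strictly dominant strategy.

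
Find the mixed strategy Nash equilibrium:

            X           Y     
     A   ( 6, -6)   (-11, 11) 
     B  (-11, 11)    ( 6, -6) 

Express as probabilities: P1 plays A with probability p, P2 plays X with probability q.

p = 0.5, q = 0.5

Work:
Find probabilities that make opponent indifferent:
P2 chooses q to make P1 indifferent between A and B
P1 chooses p to make P2 indifferent between X and Y
Mixed NE: P1 plays (A: 0.5, B: 0.5), P2 plays (X: 0.5, Y: 0.5)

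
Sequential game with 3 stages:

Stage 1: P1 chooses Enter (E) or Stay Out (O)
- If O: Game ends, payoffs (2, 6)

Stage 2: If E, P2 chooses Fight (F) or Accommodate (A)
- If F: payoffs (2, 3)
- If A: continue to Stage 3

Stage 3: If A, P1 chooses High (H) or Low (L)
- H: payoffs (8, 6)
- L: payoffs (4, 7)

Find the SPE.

SPE: (E, A, H); Outcome (8, 6)

Work:
Stage 3: P1 chooses H (8 vs 4)
Stage 2: P2: F->3, A->6 (anticipating H). Choose A
Stage 1: P1: O->2, E->8 (anticipating A, H). Choose E
SPE path: E -> A -> H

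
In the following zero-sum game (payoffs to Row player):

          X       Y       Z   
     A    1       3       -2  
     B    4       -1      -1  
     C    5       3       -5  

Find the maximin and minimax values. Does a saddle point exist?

Maximin = -1, Minimax = -1, Saddle: True

Work:
Row minimums: [-2, -1, -5] → maximin = -1
Column maximums: [5, 3, -1] → minimax = -1
Saddle point exists! Game value = -1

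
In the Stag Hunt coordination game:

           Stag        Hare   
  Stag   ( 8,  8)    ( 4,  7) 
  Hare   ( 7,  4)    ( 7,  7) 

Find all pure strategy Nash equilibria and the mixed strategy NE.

Pure NE: (Stag, Stag) and (Hare, Hare); Mixed NE: p = 0.75, q = 0.75

Work:
Check pure NE:
(Stag, Stag): (8, 8) - no unilateral deviation beneficial
(Hare, Hare): (7, 7) - no unilateral deviation beneficial
Mixed NE: P1 plays Stag with p = 0.75, P2 plays Stag with q = 0.75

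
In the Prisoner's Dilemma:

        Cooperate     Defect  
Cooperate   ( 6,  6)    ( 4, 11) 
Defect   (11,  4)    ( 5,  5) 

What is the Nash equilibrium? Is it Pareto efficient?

(Defect, Defect) is NE; not Pareto efficient

Work:
Defect dominates Cooperate for both players:
If P2 cooperates: Defect (11) > Cooperate (6)
If P2 defects: Defect (5) > Cooperate (4)
NE: (Defect, Defect) with payoff (5, 5)
But (Cooperate, Cooperate) = (6, 6) Pareto dominates (5, 5)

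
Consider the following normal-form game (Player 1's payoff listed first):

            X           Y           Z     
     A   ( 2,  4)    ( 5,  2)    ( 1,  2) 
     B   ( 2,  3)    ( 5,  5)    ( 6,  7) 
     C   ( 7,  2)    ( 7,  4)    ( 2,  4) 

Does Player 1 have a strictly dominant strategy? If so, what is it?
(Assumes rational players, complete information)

No strictly dominant strategy exists for Player 1

Work:
A strategy strictly dominates another if it gives a strictly higher payoff against every opponent action. Compare each pair of P1's strategies column-by-column:
  A vs B: [2 vs 2, 5 vs 5, 1 vs 6] → A does not strictly dominate B (column X: 2 ≤ 2)
  A vs C: [2 vs 7, 5 vs 7, 1 vs 2] → A does not strictly dominate C (column X: 2 ≤ 7)
  B vs A: [2 vs 2, 5 vs 5, 6 vs 1] → B does not strictly dominate A (column X: 2 ≤ 2)
  B vs C: [2 vs 7, 5 vs 7, 6 vs 2] → B does not strictly dominate C (column X: 2 ≤ 7)
  C vs A: [7 vs 2, 7 vs 5, 2 vs 1] → C strictly dominates A
  C vs B: [7 vs 2, 7 vs 5, 2 vs 6] → C does not strictly dominate B (column Z: 2 ≤ 6)
No single strategy strictly dominates all others → no strictly dominant strategy.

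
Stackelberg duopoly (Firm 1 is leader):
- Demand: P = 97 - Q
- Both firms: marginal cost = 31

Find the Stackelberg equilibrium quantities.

q₁* (leader) = 33.0, q₂* (follower) = 16.5

Work:
Follower's reaction: q₂ = (a - c - q₁)/2
Leader substitutes: π₁ = q₁·(a - q₁ - (a-c-q₁)/2 - c)
FOC: q₁* = (97 - 31)/2 = 33.00
Then: q₂* = (97 - 31 - 33.0)/2 = 16.50
Leader has first-mover advantage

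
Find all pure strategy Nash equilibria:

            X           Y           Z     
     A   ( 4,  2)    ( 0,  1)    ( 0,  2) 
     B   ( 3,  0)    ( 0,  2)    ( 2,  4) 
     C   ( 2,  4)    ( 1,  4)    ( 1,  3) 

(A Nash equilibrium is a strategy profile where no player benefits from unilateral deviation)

Nash equilibrium: (A, X), (B, Z), (C, Y)

Work:
Best responses:
  P1 vs X: payoffs [4, 3, 2] → best response A (payoff 4)
  P1 vs Y: payoffs [0, 0, 1] → best response C (payoff 1)
  P1 vs Z: payoffs [0, 2, 1] → best response B (payoff 2)
  P2 vs A: payoffs [2, 1, 2] → best response X/Z (payoff 2)
  P2 vs B: payoffs [0, 2, 4] → best response Z (payoff 4)
  P2 vs C: payoffs [4, 4, 3] → best response X/Y (payoff 4)
Mutual best responses: (A,X), (B,Z), (C,Y) → Nash equilibria.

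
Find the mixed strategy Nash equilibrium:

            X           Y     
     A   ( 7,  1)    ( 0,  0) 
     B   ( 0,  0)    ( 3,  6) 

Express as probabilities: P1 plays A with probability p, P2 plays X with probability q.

p = 0.8571, q = 0.3

Work:
Find probabilities that make opponent indifferent:
P2 chooses q to make P1 indifferent between A and B
P1 chooses p to make P2 indifferent between X and Y
Mixed NE: P1 plays (A: 0.8571, B: 0.1429), P2 plays (X: 0.3, Y: 0.7)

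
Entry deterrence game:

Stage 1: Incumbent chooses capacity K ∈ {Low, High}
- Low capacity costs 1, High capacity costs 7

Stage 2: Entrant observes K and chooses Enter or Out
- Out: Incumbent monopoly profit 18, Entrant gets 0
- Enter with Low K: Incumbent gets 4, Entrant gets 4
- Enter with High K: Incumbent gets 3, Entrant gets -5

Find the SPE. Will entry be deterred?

SPE: (High, Enter|Low, Out|High); Entry deterred. Incumbent net profit = 11

Work:
After Low K: Entrant enters (4 > 0)
After High K: Entrant stays out (-5 < 0)
Incumbent: Low → 4−1=3, High → 18−7=11
Incumbent chooses High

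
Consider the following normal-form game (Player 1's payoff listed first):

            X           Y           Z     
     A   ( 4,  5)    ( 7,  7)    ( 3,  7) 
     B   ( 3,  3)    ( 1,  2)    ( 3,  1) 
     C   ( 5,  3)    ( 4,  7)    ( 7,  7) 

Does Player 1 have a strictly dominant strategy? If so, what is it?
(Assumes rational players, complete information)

No strictly dominant strategy exists for Player 1

Work:
A strategy strictly dominates another if it gives a strictly higher payoff against every opponent action. Compare each pair of P1's strategies column-by-column:
  A vs B: [4 vs 3, 7 vs 1, 3 vs 3] → A does not strictly dominate B (column Z: 3 ≤ 3)
  A vs C: [4 vs 5, 7 vs 4, 3 vs 7] → A does not strictly dominate C (column X: 4 ≤ 5)
  B vs A: [3 vs 4, 1 vs 7, 3 vs 3] → B does not strictly dominate A (column X: 3 ≤ 4)
  B vs C: [3 vs 5, 1 vs 4, 3 vs 7] → B does not strictly dominate C (column X: 3 ≤ 5)
  C vs A: [5 vs 4, 4 vs 7, 7 vs 3] → C does not strictly dominate A (column Y: 4 ≤ 7)
  C vs B: [5 vs 3, 4 vs 1, 7 vs 3] → C strictly dominates B
No single strategy strictly dominates all others → no strictly dominant strategy.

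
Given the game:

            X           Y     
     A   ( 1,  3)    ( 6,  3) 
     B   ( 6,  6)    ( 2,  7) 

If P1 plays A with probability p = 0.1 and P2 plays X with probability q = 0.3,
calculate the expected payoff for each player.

E[P1] = 3.33, E[P2] = 6.33

Work:
E[P1] = p·q·π₁(A,X) + p·(1-q)·π₁(A,Y) + (1-p)·q·π₁(B,X) + (1-p)·(1-q)·π₁(B,Y)
= 0.1·0.3·1 + 0.1·0.7·6 + 0.9·0.3·6 + 0.9·0.7·2
= 3.33

E[P2] = 6.33 (similar calculation)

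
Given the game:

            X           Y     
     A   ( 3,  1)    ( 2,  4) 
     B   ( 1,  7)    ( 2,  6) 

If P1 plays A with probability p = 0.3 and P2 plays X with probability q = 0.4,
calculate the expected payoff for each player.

E[P1] = 1.84, E[P2] = 5.32

Work:
E[P1] = p·q·π₁(A,X) + p·(1-q)·π₁(A,Y) + (1-p)·q·π₁(B,X) + (1-p)·(1-q)·π₁(B,Y)
= 0.3·0.4·3 + 0.3·0.6·2 + 0.7·0.4·1 + 0.7·0.6·2
= 1.84

E[P2] = 5.32 (similar calculation)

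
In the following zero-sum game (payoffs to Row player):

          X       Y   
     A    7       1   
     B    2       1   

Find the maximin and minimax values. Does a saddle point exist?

Maximin = 1, Minimax = 1, Saddle: True

Work:
Row minimums: [1, 1] → maximin = 1
Column maximums: [7, 1] → minimax = 1
Saddle point exists! Game value = 1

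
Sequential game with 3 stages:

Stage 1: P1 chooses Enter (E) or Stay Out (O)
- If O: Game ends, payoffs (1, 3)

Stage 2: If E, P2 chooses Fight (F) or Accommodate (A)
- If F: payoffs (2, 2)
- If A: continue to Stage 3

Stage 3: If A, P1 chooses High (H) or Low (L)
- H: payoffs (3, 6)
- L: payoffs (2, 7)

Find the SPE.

SPE: (E, A, H); Outcome (3, 6)

Work:
Stage 3: P1 chooses H (3 vs 2)
Stage 2: P2: F->2, A->6 (anticipating H). Choose A
Stage 1: P1: O->1, E->3 (anticipating A, H). Choose E
SPE path: E -> A -> H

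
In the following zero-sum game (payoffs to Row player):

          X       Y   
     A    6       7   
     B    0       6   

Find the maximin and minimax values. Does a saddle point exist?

Maximin = 6, Minimax = 6, Saddle: True

Work:
Row minimums: [6, 0] → maximin = 6
Column maximums: [6, 7] → minimax = 6
Saddle point exists! Game value = 6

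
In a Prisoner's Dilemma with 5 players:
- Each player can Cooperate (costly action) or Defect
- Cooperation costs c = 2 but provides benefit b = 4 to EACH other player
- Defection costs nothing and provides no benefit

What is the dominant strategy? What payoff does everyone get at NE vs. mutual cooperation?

Dominant: Defect; NE payoff = 0; Coop payoff = 14

Work:
Defect dominates (saves cost c = 2, benefit to others is external)
NE: All defect → everyone gets 0
If all cooperate: each receives (4)×4 - 2 = 14
Social dilemma: 14 > 0 but NE gives 0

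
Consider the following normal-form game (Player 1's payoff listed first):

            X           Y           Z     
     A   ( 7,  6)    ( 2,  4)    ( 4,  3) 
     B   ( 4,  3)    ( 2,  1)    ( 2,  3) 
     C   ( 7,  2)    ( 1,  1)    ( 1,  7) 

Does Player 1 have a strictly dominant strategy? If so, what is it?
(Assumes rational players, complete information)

No strictly dominant strategy exists for Player 1

Work:
A strategy strictly dominates another if it gives a strictly higher payoff against every opponent action. Compare each pair of P1's strategies column-by-column:
  A vs B: [7 vs 4, 2 vs 2, 4 vs 2] → A does not strictly dominate B (column Y: 2 ≤ 2)
  A vs C: [7 vs 7, 2 vs 1, 4 vs 1] → A does not strictly dominate C (column X: 7 ≤ 7)
  B vs A: [4 vs 7, 2 vs 2, 2 vs 4] → B does not strictly dominate A (column X: 4 ≤ 7)
  B vs C: [4 vs 7, 2 vs 1, 2 vs 1] → B does not strictly dominate C (column X: 4 ≤ 7)
  C vs A: [7 vs 7, 1 vs 2, 1 vs 4] → C does not strictly dominate A (column X: 7 ≤ 7)
  C vs B: [7 vs 4, 1 vs 2, 1 vs 2] → C does not strictly dominate B (column Y: 1 ≤ 2)
No single strategy strictly dominates all others → no strictly dominant strategy.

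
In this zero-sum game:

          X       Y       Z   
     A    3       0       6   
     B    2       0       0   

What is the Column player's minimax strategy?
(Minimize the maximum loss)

Column should play Y, value = 0

Work:
Column player minimizes Row's maximum payoff:
Column X: max payoff to Row = 3
Column Y: max payoff to Row = 0
Column Z: max payoff to Row = 6
Minimum is 0, achieved by column Y.
Minimax strategy: Y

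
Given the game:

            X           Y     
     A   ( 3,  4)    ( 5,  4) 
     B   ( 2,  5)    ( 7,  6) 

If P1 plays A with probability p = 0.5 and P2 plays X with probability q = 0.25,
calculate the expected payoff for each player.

E[P1] = 5.125, E[P2] = 4.875

Work:
E[P1] = p·q·π₁(A,X) + p·(1-q)·π₁(A,Y) + (1-p)·q·π₁(B,X) + (1-p)·(1-q)·π₁(B,Y)
= 0.5·0.25·3 + 0.5·0.75·5 + 0.5·0.25·2 + 0.5·0.75·7
= 5.125

E[P2] = 4.875 (similar calculation)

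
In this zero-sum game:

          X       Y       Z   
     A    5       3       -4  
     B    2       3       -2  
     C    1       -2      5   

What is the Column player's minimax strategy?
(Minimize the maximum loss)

Column should play Y, value = 3

Work:
Column player minimizes Row's maximum payoff:
Column X: max payoff to Row = 5
Column Y: max payoff to Row = 3
Column Z: max payoff to Row = 5
Minimum is 3, achieved by column Y.
Minimax strategy: Y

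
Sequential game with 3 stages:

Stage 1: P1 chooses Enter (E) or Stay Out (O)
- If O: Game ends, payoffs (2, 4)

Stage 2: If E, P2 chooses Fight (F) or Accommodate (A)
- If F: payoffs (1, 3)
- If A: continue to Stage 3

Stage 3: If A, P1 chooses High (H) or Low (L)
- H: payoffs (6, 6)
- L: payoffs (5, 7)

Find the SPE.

SPE: (E, A, H); Outcome (6, 6)

Work:
Stage 3: P1 chooses H (6 vs 5)
Stage 2: P2: F->3, A->6 (anticipating H). Choose A
Stage 1: P1: O->2, E->6 (anticipating A, H). Choose E
SPE path: E -> A -> H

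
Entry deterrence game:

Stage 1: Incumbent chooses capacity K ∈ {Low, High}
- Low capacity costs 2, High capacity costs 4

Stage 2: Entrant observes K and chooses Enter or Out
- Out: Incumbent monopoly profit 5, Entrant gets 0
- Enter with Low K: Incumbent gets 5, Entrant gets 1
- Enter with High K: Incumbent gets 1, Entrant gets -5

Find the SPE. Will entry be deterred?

SPE: (Low, Enter|Low, Out|High); Entry not deterred. Incumbent net profit = 3, Entrant gets 1

Work:
After Low K: Entrant enters (1 > 0)
After High K: Entrant stays out (-5 < 0)
Incumbent: Low → 5−2=3, High → 5−4=1
Incumbent chooses Low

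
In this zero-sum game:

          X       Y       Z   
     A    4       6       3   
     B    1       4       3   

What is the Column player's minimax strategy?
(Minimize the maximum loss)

Column should play Z, value = 3

Work:
Column player minimizes Row's maximum payoff:
Column X: max payoff to Row = 4
Column Y: max payoff to Row = 6
Column Z: max payoff to Row = 3
Minimum is 3, achieved by column Z.
Minimax strategy: Z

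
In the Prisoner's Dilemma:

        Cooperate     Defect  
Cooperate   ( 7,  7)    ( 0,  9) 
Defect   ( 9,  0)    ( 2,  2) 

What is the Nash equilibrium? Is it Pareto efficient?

(Defect, Defect) is NE; not Pareto efficient

Work:
Defect dominates Cooperate for both players:
If P2 cooperates: Defect (9) > Cooperate (7)
If P2 defects: Defect (2) > Cooperate (0)
NE: (Defect, Defect) with payoff (2, 2)
But (Cooperate, Cooperate) = (7, 7) Pareto dominates (2, 2)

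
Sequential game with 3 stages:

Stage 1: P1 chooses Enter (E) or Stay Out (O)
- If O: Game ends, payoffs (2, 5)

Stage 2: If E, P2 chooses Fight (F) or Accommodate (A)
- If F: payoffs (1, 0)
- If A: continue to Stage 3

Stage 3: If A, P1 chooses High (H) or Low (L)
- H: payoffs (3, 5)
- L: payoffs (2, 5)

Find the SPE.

SPE: (E, A, H); Outcome (3, 5)

Work:
Stage 3: P1 chooses H (3 vs 2)
Stage 2: P2: F->0, A->5 (anticipating H). Choose A
Stage 1: P1: O->2, E->3 (anticipating A, H). Choose E
SPE path: E -> A -> H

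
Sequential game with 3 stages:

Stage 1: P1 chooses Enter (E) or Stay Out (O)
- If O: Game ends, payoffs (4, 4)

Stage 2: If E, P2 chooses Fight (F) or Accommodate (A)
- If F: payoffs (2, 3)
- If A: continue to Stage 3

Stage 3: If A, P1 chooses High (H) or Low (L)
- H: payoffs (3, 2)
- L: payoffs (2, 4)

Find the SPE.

SPE: (O, F, H); Outcome (4, 4)

Work:
Stage 3: P1 chooses H (3 vs 2)
Stage 2: P2: F->3, A->2 (anticipating H). Choose F
Stage 1: P1: O->4, E->2 (anticipating F, H). Choose O
SPE path: O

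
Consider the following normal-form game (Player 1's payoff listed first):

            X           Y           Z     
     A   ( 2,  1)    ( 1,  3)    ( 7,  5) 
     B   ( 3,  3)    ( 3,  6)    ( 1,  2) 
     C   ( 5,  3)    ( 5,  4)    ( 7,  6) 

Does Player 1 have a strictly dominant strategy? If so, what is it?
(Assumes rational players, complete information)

No strictly dominant strategy exists for Player 1

Work:
A strategy strictly dominates another if it gives a strictly higher payoff against every opponent action. Compare each pair of P1's strategies column-by-column:
  A vs B: [2 vs 3, 1 vs 3, 7 vs 1] → A does not strictly dominate B (column X: 2 ≤ 3)
  A vs C: [2 vs 5, 1 vs 5, 7 vs 7] → A does not strictly dominate C (column X: 2 ≤ 5)
  B vs A: [3 vs 2, 3 vs 1, 1 vs 7] → B does not strictly dominate A (column Z: 1 ≤ 7)
  B vs C: [3 vs 5, 3 vs 5, 1 vs 7] → B does not strictly dominate C (column X: 3 ≤ 5)
  C vs A: [5 vs 2, 5 vs 1, 7 vs 7] → C does not strictly dominate A (column Z: 7 ≤ 7)
  C vs B: [5 vs 3, 5 vs 3, 7 vs 1] → C strictly dominates B
No single strategy strictly dominates all others → no strictly dominant strategy.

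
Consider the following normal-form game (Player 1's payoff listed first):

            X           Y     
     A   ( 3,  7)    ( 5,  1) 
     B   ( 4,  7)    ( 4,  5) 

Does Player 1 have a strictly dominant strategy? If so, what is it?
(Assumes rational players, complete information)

No strictly dominant strategy exists for Player 1

Work:
A strategy strictly dominates another if it gives a strictly higher payoff against every opponent action. Compare each pair of P1's strategies column-by-column:
  A vs B: [3 vs 4, 5 vs 4] → A does not strictly dominate B (column X: 3 ≤ 4)
  B vs A: [4 vs 3, 4 vs 5] → B does not strictly dominate A (column Y: 4 ≤ 5)
No single strategy strictly dominates all others → no strictly dominant strategy.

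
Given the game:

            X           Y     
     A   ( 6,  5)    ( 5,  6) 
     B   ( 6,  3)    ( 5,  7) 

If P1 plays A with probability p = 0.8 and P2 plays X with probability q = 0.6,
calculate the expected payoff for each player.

E[P1] = 5.6, E[P2] = 5.24

Work:
E[P1] = p·q·π₁(A,X) + p·(1-q)·π₁(A,Y) + (1-p)·q·π₁(B,X) + (1-p)·(1-q)·π₁(B,Y)
= 0.8·0.6·6 + 0.8·0.4·5 + 0.2·0.6·6 + 0.2·0.4·5
= 5.6

E[P2] = 5.24 (similar calculation)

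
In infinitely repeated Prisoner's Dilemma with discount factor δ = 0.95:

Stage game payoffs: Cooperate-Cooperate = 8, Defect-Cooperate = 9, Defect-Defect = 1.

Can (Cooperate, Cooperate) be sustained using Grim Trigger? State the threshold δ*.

δ* = 0.125; since δ = 0.95 ≥ 0.125, cooperation can be sustained

Work:
For Grim Trigger:
Cooperate forever: 8/(1-δ)
Defect then punished: 9 + 1·δ/(1-δ)
Need: 8/(1-δ) ≥ 9 + 1·δ/(1-δ)
Solving: δ ≥ (T-R)/(T-P) = (9-8)/(9-1) = 0.125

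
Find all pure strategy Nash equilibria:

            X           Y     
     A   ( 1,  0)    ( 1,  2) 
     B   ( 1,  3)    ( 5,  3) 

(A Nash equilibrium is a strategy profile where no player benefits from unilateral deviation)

Nash equilibrium: (B, X), (B, Y)

Work:
Best responses:
  P1 vs X: payoffs [1, 1] → best response A/B (payoff 1)
  P1 vs Y: payoffs [1, 5] → best response B (payoff 5)
  P2 vs A: payoffs [0, 2] → best response Y (payoff 2)
  P2 vs B: payoffs [3, 3] → best response X/Y (payoff 3)
Mutual best responses: (B,X), (B,Y) → Nash equilibria.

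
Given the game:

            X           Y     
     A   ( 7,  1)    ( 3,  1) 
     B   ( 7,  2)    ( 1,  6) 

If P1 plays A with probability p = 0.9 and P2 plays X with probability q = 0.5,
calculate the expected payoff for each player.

E[P1] = 4.9, E[P2] = 1.3

Work:
E[P1] = p·q·π₁(A,X) + p·(1-q)·π₁(A,Y) + (1-p)·q·π₁(B,X) + (1-p)·(1-q)·π₁(B,Y)
= 0.9·0.5·7 + 0.9·0.5·3 + 0.1·0.5·7 + 0.1·0.5·1
= 4.9

E[P2] = 1.3 (similar calculation)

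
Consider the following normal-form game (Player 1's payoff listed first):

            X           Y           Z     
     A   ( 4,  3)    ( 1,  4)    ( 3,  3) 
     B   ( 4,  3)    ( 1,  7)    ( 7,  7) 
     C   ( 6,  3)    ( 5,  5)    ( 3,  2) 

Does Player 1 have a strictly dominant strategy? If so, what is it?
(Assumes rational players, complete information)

No strictly dominant strategy exists for Player 1

Work:
A strategy strictly dominates another if it gives a strictly higher payoff against every opponent action. Compare each pair of P1's strategies column-by-column:
  A vs B: [4 vs 4, 1 vs 1, 3 vs 7] → A does not strictly dominate B (column X: 4 ≤ 4)
  A vs C: [4 vs 6, 1 vs 5, 3 vs 3] → A does not strictly dominate C (column X: 4 ≤ 6)
  B vs A: [4 vs 4, 1 vs 1, 7 vs 3] → B does not strictly dominate A (column X: 4 ≤ 4)
  B vs C: [4 vs 6, 1 vs 5, 7 vs 3] → B does not strictly dominate C (column X: 4 ≤ 6)
  C vs A: [6 vs 4, 5 vs 1, 3 vs 3] → C does not strictly dominate A (column Z: 3 ≤ 3)
  C vs B: [6 vs 4, 5 vs 1, 3 vs 7] → C does not strictly dominate B (column Z: 3 ≤ 7)
No single strategy strictly dominates all others → no strictly dominant strategy.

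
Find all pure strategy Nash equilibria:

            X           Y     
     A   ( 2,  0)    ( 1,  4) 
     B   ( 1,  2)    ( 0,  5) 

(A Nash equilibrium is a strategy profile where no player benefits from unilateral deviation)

Nash equilibrium: (A, Y)

Work:
Best responses:
  P1 vs X: payoffs [2, 1] → best response A (payoff 2)
  P1 vs Y: payoffs [1, 0] → best response A (payoff 1)
  P2 vs A: payoffs [0, 4] → best response Y (payoff 4)
  P2 vs B: payoffs [2, 5] → best response Y (payoff 5)
Mutual best responses: (A,Y) → Nash equilibria.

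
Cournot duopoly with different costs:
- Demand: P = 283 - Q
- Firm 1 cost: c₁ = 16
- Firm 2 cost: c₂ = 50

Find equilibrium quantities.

q₁* = 100.33, q₂* = 66.33

Work:
Reaction: q₁ = (283 - 16 - q₂)/2
Reaction: q₂ = (283 - 50 - q₁)/2
Solve simultaneously:
q₁* = (283 - 2×16 + 50)/3 = 100.33
q₂* = (283 - 2×50 + 16)/3 = 66.33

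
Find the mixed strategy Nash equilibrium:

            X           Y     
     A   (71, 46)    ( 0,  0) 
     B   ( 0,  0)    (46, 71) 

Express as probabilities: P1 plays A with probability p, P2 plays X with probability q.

p = 0.6068, q = 0.3932

Work:
Find probabilities that make opponent indifferent:
P2 chooses q to make P1 indifferent between A and B
P1 chooses p to make P2 indifferent between X and Y
Mixed NE: P1 plays (A: 0.6068, B: 0.3932), P2 plays (X: 0.3932, Y: 0.6068)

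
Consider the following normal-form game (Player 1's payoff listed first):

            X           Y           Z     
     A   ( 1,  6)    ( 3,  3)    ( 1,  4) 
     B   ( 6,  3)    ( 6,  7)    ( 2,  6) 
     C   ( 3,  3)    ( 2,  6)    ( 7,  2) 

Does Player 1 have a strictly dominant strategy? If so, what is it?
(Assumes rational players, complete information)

No strictly dominant strategy exists for Player 1

Work:
A strategy strictly dominates another if it gives a strictly higher payoff against every opponent action. Compare each pair of P1's strategies column-by-column:
  A vs B: [1 vs 6, 3 vs 6, 1 vs 2] → A does not strictly dominate B (column X: 1 ≤ 6)
  A vs C: [1 vs 3, 3 vs 2, 1 vs 7] → A does not strictly dominate C (column X: 1 ≤ 3)
  B vs A: [6 vs 1, 6 vs 3, 2 vs 1] → B strictly dominates A
  B vs C: [6 vs 3, 6 vs 2, 2 vs 7] → B does not strictly dominate C (column Z: 2 ≤ 7)
  C vs A: [3 vs 1, 2 vs 3, 7 vs 1] → C does not strictly dominate A (column Y: 2 ≤ 3)
  C vs B: [3 vs 6, 2 vs 6, 7 vs 2] → C does not strictly dominate B (column X: 3 ≤ 6)
No single strategy strictly dominates all others → no strictly dominant strategy.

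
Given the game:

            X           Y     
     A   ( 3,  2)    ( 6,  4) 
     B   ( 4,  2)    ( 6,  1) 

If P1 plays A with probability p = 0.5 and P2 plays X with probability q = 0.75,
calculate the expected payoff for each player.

E[P1] = 4.125, E[P2] = 2.125

Work:
E[P1] = p·q·π₁(A,X) + p·(1-q)·π₁(A,Y) + (1-p)·q·π₁(B,X) + (1-p)·(1-q)·π₁(B,Y)
= 0.5·0.75·3 + 0.5·0.25·6 + 0.5·0.75·4 + 0.5·0.25·6
= 4.125

E[P2] = 2.125 (similar calculation)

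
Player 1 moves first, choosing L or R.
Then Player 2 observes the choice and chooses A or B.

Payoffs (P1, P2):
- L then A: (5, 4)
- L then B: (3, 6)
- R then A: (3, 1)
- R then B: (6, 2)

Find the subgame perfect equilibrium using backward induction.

P1 plays R, P2 plays B after L and B after R; Payoff (6, 2)

Work:
Backward induction:
After L: P2 chooses B → P1 gets 3
After R: P2 chooses B → P1 gets 6
P1 chooses R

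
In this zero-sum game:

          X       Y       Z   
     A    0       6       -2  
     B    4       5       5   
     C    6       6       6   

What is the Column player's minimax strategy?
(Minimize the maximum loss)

Column should play X or Y or Z (all achieve the minimum), value = 6

Work:
Column player minimizes Row's maximum payoff:
Column X: max payoff to Row = 6
Column Y: max payoff to Row = 6
Column Z: max payoff to Row = 6
Minimum is 6, achieved by columns X, Y, Z (tied).
Each of X or Y or Z is a minimax strategy.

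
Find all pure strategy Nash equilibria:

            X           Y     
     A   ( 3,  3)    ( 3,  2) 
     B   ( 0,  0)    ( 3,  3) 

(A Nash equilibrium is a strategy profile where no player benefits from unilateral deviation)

Nash equilibrium: (A, X), (B, Y)

Work:
Best responses:
  P1 vs X: payoffs [3, 0] → best response A (payoff 3)
  P1 vs Y: payoffs [3, 3] → best response A/B (payoff 3)
  P2 vs A: payoffs [3, 2] → best response X (payoff 3)
  P2 vs B: payoffs [0, 3] → best response Y (payoff 3)
Mutual best responses: (A,X), (B,Y) → Nash equilibria.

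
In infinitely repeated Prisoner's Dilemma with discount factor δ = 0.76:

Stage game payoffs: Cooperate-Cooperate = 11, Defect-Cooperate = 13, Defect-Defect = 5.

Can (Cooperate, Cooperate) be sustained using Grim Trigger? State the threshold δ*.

δ* = 0.25; since δ = 0.76 ≥ 0.25, cooperation can be sustained

Work:
For Grim Trigger:
Cooperate forever: 11/(1-δ)
Defect then punished: 13 + 5·δ/(1-δ)
Need: 11/(1-δ) ≥ 13 + 5·δ/(1-δ)
Solving: δ ≥ (T-R)/(T-P) = (13-11)/(13-5) = 0.25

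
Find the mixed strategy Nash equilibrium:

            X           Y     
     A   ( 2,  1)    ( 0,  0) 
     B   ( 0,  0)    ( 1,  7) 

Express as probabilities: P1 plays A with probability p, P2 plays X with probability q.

p = 0.875, q = 0.3333

Work:
Find probabilities that make opponent indifferent:
P2 chooses q to make P1 indifferent between A and B
P1 chooses p to make P2 indifferent between X and Y
Mixed NE: P1 plays (A: 0.875, B: 0.125), P2 plays (X: 0.3333, Y: 0.6667)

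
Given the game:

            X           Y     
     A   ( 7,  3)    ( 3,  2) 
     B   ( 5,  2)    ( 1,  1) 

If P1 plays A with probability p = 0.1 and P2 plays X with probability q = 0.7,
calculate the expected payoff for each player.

E[P1] = 4.0, E[P2] = 1.8

Work:
E[P1] = p·q·π₁(A,X) + p·(1-q)·π₁(A,Y) + (1-p)·q·π₁(B,X) + (1-p)·(1-q)·π₁(B,Y)
= 0.1·0.7·7 + 0.1·0.3·3 + 0.9·0.7·5 + 0.9·0.3·1
= 4.0

E[P2] = 1.8 (similar calculation)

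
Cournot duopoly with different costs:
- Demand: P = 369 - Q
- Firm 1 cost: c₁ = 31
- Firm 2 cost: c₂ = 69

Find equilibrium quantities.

q₁* = 125.33, q₂* = 87.33

Work:
Reaction: q₁ = (369 - 31 - q₂)/2
Reaction: q₂ = (369 - 69 - q₁)/2
Solve simultaneously:
q₁* = (369 - 2×31 + 69)/3 = 125.33
q₂* = (369 - 2×69 + 31)/3 = 87.33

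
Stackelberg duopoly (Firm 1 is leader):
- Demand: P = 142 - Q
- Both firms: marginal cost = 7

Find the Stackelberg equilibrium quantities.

q₁* (leader) = 67.5, q₂* (follower) = 33.75

Work:
Follower's reaction: q₂ = (a - c - q₁)/2
Leader substitutes: π₁ = q₁·(a - q₁ - (a-c-q₁)/2 - c)
FOC: q₁* = (142 - 7)/2 = 67.50
Then: q₂* = (142 - 7 - 67.5)/2 = 33.75
Leader has first-mover advantage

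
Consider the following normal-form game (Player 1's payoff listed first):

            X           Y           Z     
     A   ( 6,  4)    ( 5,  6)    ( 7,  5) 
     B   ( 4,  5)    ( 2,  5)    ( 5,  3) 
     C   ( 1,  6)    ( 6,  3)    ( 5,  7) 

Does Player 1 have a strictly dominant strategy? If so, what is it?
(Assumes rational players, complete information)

No strictly dominant strategy exists for Player 1

Work:
A strategy strictly dominates another if it gives a strictly higher payoff against every opponent action. Compare each pair of P1's strategies column-by-column:
  A vs B: [6 vs 4, 5 vs 2, 7 vs 5] → A strictly dominates B
  A vs C: [6 vs 1, 5 vs 6, 7 vs 5] → A does not strictly dominate C (column Y: 5 ≤ 6)
  B vs A: [4 vs 6, 2 vs 5, 5 vs 7] → B does not strictly dominate A (column X: 4 ≤ 6)
  B vs C: [4 vs 1, 2 vs 6, 5 vs 5] → B does not strictly dominate C (column Y: 2 ≤ 6)
  C vs A: [1 vs 6, 6 vs 5, 5 vs 7] → C does not strictly dominate A (column X: 1 ≤ 6)
  C vs B: [1 vs 4, 6 vs 2, 5 vs 5] → C does not strictly dominate B (column X: 1 ≤ 4)
No single strategy strictly dominates all others → no strictly dominant strategy.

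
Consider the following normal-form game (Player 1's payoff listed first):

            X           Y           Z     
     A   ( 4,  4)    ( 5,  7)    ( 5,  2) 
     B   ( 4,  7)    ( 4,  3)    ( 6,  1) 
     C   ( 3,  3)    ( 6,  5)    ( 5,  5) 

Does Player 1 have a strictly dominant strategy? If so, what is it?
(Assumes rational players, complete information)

No strictly dominant strategy exists for Player 1

Work:
A strategy strictly dominates another if it gives a strictly higher payoff against every opponent action. Compare each pair of P1's strategies column-by-column:
  A vs B: [4 vs 4, 5 vs 4, 5 vs 6] → A does not strictly dominate B (column X: 4 ≤ 4)
  A vs C: [4 vs 3, 5 vs 6, 5 vs 5] → A does not strictly dominate C (column Y: 5 ≤ 6)
  B vs A: [4 vs 4, 4 vs 5, 6 vs 5] → B does not strictly dominate A (column X: 4 ≤ 4)
  B vs C: [4 vs 3, 4 vs 6, 6 vs 5] → B does not strictly dominate C (column Y: 4 ≤ 6)
  C vs A: [3 vs 4, 6 vs 5, 5 vs 5] → C does not strictly dominate A (column X: 3 ≤ 4)
  C vs B: [3 vs 4, 6 vs 4, 5 vs 6] → C does not strictly dominate B (column X: 3 ≤ 4)
No single strategy strictly dominates all others → no strictly dominant strategy.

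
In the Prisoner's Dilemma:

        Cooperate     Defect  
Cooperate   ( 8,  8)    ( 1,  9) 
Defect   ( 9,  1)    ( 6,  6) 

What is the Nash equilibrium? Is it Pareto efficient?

(Defect, Defect) is NE; not Pareto efficient

Work:
Defect dominates Cooperate for both players:
If P2 cooperates: Defect (9) > Cooperate (8)
If P2 defects: Defect (6) > Cooperate (1)
NE: (Defect, Defect) with payoff (6, 6)
But (Cooperate, Cooperate) = (8, 8) Pareto dominates (6, 6)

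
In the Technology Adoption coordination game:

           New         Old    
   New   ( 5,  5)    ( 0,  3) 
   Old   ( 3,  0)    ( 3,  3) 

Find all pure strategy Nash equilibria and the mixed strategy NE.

Pure NE: (New, New) and (Old, Old); Mixed NE: p = 0.6, q = 0.6

Work:
Check pure NE:
(New, New): (5, 5) - no unilateral deviation beneficial
(Old, Old): (3, 3) - no unilateral deviation beneficial
Mixed NE: P1 plays New with p = 0.6, P2 plays New with q = 0.6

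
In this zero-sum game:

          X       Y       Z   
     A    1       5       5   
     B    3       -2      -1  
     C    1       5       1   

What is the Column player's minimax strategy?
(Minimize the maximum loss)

Column should play X, value = 3

Work:
Column player minimizes Row's maximum payoff:
Column X: max payoff to Row = 3
Column Y: max payoff to Row = 5
Column Z: max payoff to Row = 5
Minimum is 3, achieved by column X.
Minimax strategy: X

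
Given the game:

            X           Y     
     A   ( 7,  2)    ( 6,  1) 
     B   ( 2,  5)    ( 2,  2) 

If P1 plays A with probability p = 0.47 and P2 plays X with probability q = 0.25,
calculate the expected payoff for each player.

E[P1] = 3.9975, E[P2] = 2.045

Work:
E[P1] = p·q·π₁(A,X) + p·(1-q)·π₁(A,Y) + (1-p)·q·π₁(B,X) + (1-p)·(1-q)·π₁(B,Y)
= 0.47·0.25·7 + 0.47·0.75·6 + 0.53·0.25·2 + 0.53·0.75·2
= 3.9975

E[P2] = 2.045 (similar calculation)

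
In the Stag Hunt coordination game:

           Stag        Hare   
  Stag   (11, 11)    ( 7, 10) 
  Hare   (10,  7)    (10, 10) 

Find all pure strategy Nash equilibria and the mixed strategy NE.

Pure NE: (Stag, Stag) and (Hare, Hare); Mixed NE: p = 0.75, q = 0.75

Work:
Check pure NE:
(Stag, Stag): (11, 11) - no unilateral deviation beneficial
(Hare, Hare): (10, 10) - no unilateral deviation beneficial
Mixed NE: P1 plays Stag with p = 0.75, P2 plays Stag with q = 0.75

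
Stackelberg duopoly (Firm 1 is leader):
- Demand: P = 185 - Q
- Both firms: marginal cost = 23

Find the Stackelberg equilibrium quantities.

q₁* (leader) = 81.0, q₂* (follower) = 40.5

Work:
Follower's reaction: q₂ = (a - c - q₁)/2
Leader substitutes: π₁ = q₁·(a - q₁ - (a-c-q₁)/2 - c)
FOC: q₁* = (185 - 23)/2 = 81.00
Then: q₂* = (185 - 23 - 81.0)/2 = 40.50
Leader has first-mover advantage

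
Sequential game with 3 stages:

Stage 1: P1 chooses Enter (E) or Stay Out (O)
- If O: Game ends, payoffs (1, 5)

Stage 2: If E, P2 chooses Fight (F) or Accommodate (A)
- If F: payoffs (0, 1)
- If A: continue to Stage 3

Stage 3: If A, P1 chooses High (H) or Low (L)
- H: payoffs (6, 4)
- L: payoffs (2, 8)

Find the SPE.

SPE: (E, A, H); Outcome (6, 4)

Work:
Stage 3: P1 chooses H (6 vs 2)
Stage 2: P2: F->1, A->4 (anticipating H). Choose A
Stage 1: P1: O->1, E->6 (anticipating A, H). Choose E
SPE path: E -> A -> H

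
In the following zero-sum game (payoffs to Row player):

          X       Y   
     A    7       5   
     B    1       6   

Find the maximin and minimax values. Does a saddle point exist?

Maximin = 5, Minimax = 6, Saddle: False

Work:
Row minimums: [5, 1] → maximin = 5
Column maximums: [7, 6] → minimax = 6
No saddle point (maximin ≠ minimax). Mixed strategy needed.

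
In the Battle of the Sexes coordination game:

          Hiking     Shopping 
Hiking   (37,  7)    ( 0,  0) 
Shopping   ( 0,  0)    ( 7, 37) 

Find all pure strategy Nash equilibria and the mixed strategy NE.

Pure NE: (Hiking, Hiking) and (Shopping, Shopping); Mixed NE: p = 0.8409, q = 0.1591

Work:
Check pure NE:
(Hiking, Hiking): (37, 7) - no unilateral deviation beneficial
(Shopping, Shopping): (7, 37) - no unilateral deviation beneficial
Mixed NE: P1 plays Hiking with p = 0.8409, P2 plays Hiking with q = 0.1591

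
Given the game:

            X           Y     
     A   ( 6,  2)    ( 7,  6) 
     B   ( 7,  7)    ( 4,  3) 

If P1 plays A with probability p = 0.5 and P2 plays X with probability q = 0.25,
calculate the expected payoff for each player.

E[P1] = 5.75, E[P2] = 4.5

Work:
E[P1] = p·q·π₁(A,X) + p·(1-q)·π₁(A,Y) + (1-p)·q·π₁(B,X) + (1-p)·(1-q)·π₁(B,Y)
= 0.5·0.25·6 + 0.5·0.75·7 + 0.5·0.25·7 + 0.5·0.75·4
= 5.75

E[P2] = 4.5 (similar calculation)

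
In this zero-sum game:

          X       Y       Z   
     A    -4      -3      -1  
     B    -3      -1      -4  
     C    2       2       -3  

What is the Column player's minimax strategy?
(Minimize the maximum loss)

Column should play Z, value = -1

Work:
Column player minimizes Row's maximum payoff:
Column X: max payoff to Row = 2
Column Y: max payoff to Row = 2
Column Z: max payoff to Row = -1
Minimum is -1, achieved by column Z.
Minimax strategy: Z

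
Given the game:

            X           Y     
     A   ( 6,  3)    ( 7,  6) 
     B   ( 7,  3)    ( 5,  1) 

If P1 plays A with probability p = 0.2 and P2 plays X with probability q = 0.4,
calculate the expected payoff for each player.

E[P1] = 5.96, E[P2] = 2.4

Work:
E[P1] = p·q·π₁(A,X) + p·(1-q)·π₁(A,Y) + (1-p)·q·π₁(B,X) + (1-p)·(1-q)·π₁(B,Y)
= 0.2·0.4·6 + 0.2·0.6·7 + 0.8·0.4·7 + 0.8·0.6·5
= 5.96

E[P2] = 2.4 (similar calculation)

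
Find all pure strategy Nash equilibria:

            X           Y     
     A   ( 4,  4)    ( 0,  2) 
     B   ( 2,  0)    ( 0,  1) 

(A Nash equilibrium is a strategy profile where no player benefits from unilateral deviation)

Nash equilibrium: (A, X), (B, Y)

Work:
Best responses:
  P1 vs X: payoffs [4, 2] → best response A (payoff 4)
  P1 vs Y: payoffs [0, 0] → best response A/B (payoff 0)
  P2 vs A: payoffs [4, 2] → best response X (payoff 4)
  P2 vs B: payoffs [0, 1] → best response Y (payoff 1)
Mutual best responses: (A,X), (B,Y) → Nash equilibria.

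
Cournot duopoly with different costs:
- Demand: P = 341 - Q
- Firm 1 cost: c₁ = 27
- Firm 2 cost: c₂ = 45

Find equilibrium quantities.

q₁* = 110.67, q₂* = 92.67

Work:
Reaction: q₁ = (341 - 27 - q₂)/2
Reaction: q₂ = (341 - 45 - q₁)/2
Solve simultaneously:
q₁* = (341 - 2×27 + 45)/3 = 110.67
q₂* = (341 - 2×45 + 27)/3 = 92.67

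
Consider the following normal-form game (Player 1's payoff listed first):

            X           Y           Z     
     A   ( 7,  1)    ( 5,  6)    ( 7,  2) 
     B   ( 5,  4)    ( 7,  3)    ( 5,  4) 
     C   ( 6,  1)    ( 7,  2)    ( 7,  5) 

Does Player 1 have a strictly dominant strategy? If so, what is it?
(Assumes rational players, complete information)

No strictly dominant strategy exists for Player 1

Work:
A strategy strictly dominates another if it gives a strictly higher payoff against every opponent action. Compare each pair of P1's strategies column-by-column:
  A vs B: [7 vs 5, 5 vs 7, 7 vs 5] → A does not strictly dominate B (column Y: 5 ≤ 7)
  A vs C: [7 vs 6, 5 vs 7, 7 vs 7] → A does not strictly dominate C (column Y: 5 ≤ 7)
  B vs A: [5 vs 7, 7 vs 5, 5 vs 7] → B does not strictly dominate A (column X: 5 ≤ 7)
  B vs C: [5 vs 6, 7 vs 7, 5 vs 7] → B does not strictly dominate C (column X: 5 ≤ 6)
  C vs A: [6 vs 7, 7 vs 5, 7 vs 7] → C does not strictly dominate A (column X: 6 ≤ 7)
  C vs B: [6 vs 5, 7 vs 7, 7 vs 5] → C does not strictly dominate B (column Y: 7 ≤ 7)
No single strategy strictly dominates all others → no strictly dominant strategy.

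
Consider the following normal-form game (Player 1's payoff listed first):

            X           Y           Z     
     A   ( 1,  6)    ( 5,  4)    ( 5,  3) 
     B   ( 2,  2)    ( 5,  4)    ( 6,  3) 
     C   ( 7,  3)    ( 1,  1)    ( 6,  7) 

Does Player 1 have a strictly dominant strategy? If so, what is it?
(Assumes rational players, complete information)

No strictly dominant strategy exists for Player 1

Work:
A strategy strictly dominates another if it gives a strictly higher payoff against every opponent action. Compare each pair of P1's strategies column-by-column:
  A vs B: [1 vs 2, 5 vs 5, 5 vs 6] → A does not strictly dominate B (column X: 1 ≤ 2)
  A vs C: [1 vs 7, 5 vs 1, 5 vs 6] → A does not strictly dominate C (column X: 1 ≤ 7)
  B vs A: [2 vs 1, 5 vs 5, 6 vs 5] → B does not strictly dominate A (column Y: 5 ≤ 5)
  B vs C: [2 vs 7, 5 vs 1, 6 vs 6] → B does not strictly dominate C (column X: 2 ≤ 7)
  C vs A: [7 vs 1, 1 vs 5, 6 vs 5] → C does not strictly dominate A (column Y: 1 ≤ 5)
  C vs B: [7 vs 2, 1 vs 5, 6 vs 6] → C does not strictly dominate B (column Y: 1 ≤ 5)
No single strategy strictly dominates all others → no strictly dominant strategy.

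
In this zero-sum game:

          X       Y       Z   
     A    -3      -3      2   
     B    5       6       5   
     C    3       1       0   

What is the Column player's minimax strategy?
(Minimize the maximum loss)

Column should play X or Z (all achieve the minimum), value = 5

Work:
Column player minimizes Row's maximum payoff:
Column X: max payoff to Row = 5
Column Y: max payoff to Row = 6
Column Z: max payoff to Row = 5
Minimum is 5, achieved by columns X, Z (tied).
Each of X or Z is a minimax strategy.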